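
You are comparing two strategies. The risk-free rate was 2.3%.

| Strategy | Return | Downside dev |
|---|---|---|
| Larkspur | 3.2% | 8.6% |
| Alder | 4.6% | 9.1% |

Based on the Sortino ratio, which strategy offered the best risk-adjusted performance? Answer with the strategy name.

Alder

Larkspur: Sortino ratio = (3.2% − 2.3%) / 8.6% = 0.105
Alder: Sortino ratio = (4.6% − 2.3%) / 9.1% = 0.253
Highest: Alder (0.253).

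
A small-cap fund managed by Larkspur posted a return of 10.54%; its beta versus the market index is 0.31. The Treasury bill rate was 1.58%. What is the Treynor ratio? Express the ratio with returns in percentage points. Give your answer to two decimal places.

Treynor = (Rp − Rf) / β = (10.54% − 1.58%) / 0.31 = 8.96 / 0.31 = 28.9032

28.90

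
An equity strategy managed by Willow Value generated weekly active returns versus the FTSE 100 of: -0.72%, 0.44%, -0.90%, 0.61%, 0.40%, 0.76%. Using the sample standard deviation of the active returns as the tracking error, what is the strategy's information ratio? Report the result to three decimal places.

r̄ = (-0.72 + 0.44 − 0.9 + 0.61 + 0.4 + 0.76) / 6 = 0.0983%
Sample std dev = √[2.5737 / 5] = 0.7175%
IR = r̄ / tracking error = 0.0983 / 0.7175 = 0.1370

0.137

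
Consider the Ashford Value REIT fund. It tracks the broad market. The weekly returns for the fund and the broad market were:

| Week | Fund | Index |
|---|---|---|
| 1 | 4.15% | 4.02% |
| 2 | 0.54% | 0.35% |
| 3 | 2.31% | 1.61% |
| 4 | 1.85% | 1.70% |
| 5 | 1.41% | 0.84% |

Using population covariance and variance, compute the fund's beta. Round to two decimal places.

r̄p = 2.0520%,  r̄m = 1.7040%
Cov = Σ(rp − r̄p)(rm − r̄m) / 5 = 1.4875
Var(rm) = Σ(rm − r̄m)² / 5 = 1.5905
β = Cov / Var = 1.4875 / 1.5905 = 0.9352

0.94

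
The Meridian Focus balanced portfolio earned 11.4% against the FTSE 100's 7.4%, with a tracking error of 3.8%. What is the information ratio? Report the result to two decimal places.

1.05

IR = (Rp − Rb) / TE = (11.4% − 7.4%) / 3.8% = 4.00% / 3.8% = 1.0526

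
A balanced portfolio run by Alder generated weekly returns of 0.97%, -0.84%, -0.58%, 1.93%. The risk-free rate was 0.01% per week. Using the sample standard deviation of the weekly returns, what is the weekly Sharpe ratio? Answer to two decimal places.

0.27

Mean return r̄ = 1.480 / 4 = 0.3700%
Σ(r − r̄)² = (0.97 − 0.3700)² + (-0.84 − 0.3700)² + (-0.58 − 0.3700)² + … = 5.1602
σ = √[5.1602 / 3] = 1.3115%
Sharpe = (r̄ − rf) / σ = (0.3700 − 0.01) / 1.3115 = 0.3600 / 1.3115 = 0.2745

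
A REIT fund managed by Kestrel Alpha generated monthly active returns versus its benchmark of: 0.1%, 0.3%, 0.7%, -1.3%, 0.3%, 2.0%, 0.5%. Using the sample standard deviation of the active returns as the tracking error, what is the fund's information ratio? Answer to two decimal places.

r̄ = (0.1 + 0.3 + 0.7 − 1.3 + 0.3 + 2 + 0.5) / 7 = 0.3714%
Sample σ = √[Σ(r − r̄)² / 6] = √[5.6543 / 6] = √0.9424 = 0.9708%
IR = r̄ / tracking error = 0.3714 / 0.9708 = 0.3826

0.38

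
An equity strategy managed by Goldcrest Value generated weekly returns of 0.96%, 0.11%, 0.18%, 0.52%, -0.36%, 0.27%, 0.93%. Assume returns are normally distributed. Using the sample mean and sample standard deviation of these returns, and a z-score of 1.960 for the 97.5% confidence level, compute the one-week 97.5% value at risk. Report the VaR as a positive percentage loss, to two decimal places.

0.55

Mean return r̄ = 2.610 / 7 = 0.3729%
Σ(r − r̄)² = (0.96 − 0.3729)² + (0.11 − 0.3729)² + … = 1.3307
σ = √[1.3307 / 6] = 0.4709%
VaR = −(r̄ − z·σ) = −(0.3729 − 1.960 × 0.4709) = −(-0.5501) = 0.5501%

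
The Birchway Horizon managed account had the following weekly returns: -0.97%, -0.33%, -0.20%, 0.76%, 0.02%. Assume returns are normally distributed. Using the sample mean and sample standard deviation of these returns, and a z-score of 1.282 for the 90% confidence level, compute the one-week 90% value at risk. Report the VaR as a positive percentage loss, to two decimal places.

0.95

Mean return r̄ = -0.720 / 5 = -0.1440%
Σ(r − r̄)² = (-0.97 − (-0.1440))² + (-0.33 − (-0.1440))² + (-0.2 − (-0.1440))² + … = 1.5641
sample σ = √(1.5641 / 4) = √0.3910 = 0.6253%
VaR = −(r̄ − z·σ) = −(-0.1440 − 1.282 × 0.6253) = −(-0.9456) = 0.9456%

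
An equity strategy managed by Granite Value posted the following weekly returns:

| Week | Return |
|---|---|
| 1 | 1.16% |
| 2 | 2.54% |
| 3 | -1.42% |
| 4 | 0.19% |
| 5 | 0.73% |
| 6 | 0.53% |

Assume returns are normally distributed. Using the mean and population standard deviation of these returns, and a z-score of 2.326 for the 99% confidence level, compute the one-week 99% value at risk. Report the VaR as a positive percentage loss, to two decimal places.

2.12

Mean return r̄ = 3.730 / 6 = 0.6217%
Σ(r − r̄)² = (1.16 − 0.6217)² + (2.54 − 0.6217)² + (-1.42 − 0.6217)² + … = 8.3447
population σ = √(8.3447 / 6) = √1.3908 = 1.1793%
VaR = −(r̄ − z·σ) = −(0.6217 − 2.326 × 1.1793) = −(-2.1214) = 2.1214%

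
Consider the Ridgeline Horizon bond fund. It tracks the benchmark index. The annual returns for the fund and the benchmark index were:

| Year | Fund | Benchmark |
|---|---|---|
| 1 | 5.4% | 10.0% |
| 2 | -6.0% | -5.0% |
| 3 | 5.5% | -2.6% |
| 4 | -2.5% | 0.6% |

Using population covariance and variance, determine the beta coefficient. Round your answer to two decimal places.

r̄p = 0.6000%,  r̄m = 0.7500%
Cov = Σ(rp − r̄p)(rm − r̄m) / 4 = 16.6000
Var(rm) = Σ(rm − r̄m)² / 4 = 32.4675
β = Cov / Var = 16.6000 / 32.4675 = 0.5113

0.51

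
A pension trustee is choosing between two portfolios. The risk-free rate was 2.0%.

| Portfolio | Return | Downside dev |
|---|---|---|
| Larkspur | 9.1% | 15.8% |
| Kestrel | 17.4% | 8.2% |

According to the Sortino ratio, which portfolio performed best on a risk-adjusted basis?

Larkspur: Sortino ratio = (9.1% − 2.0%) / 15.8% = 0.449
Kestrel: Sortino ratio = (17.4% − 2.0%) / 8.2% = 1.878
Highest: Kestrel (1.878).

Kestrel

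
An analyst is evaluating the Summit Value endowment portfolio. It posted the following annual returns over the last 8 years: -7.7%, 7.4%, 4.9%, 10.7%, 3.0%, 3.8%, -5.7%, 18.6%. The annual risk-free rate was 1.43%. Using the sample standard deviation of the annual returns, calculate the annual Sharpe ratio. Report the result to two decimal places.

0.35

μ = (-7.7 + 7.4 + 4.9 + 10.7 + 3 + 3.8 − 5.7 + 18.6) / 8 = 35.00 / 8 = 4.3750%
Σ(r − μ)² = 501.3150; sample σ = √(501.3150/7) = 8.4626%
Sharpe = (μ − rf) / σ = (4.3750 − 1.43) / 8.4626 = 2.9450 / 8.4626 = 0.3480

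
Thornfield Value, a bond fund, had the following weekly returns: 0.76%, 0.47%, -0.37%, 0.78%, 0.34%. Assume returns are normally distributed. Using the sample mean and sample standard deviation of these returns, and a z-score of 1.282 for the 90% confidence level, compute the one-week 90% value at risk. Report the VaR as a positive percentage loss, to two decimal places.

r̄ = (0.76 + 0.47 − 0.37 + 0.78 + 0.34) / 5 = 0.3960%
Sample σ = √[Σ(r − r̄)² / 4] = √[0.8753 / 4] = √0.2188 = 0.4678%
VaR = −(r̄ − z·σ) = −(0.3960 − 1.282 × 0.4678) = −(-0.2037) = 0.2037%

0.20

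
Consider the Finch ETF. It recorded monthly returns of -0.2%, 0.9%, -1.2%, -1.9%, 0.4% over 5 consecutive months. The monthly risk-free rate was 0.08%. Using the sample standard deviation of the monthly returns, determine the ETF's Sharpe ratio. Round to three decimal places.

-0.419

Mean return μ = -2.00 / 5 = -0.4000%
Σ(r − μ)² = (-0.2 − (-0.4000))² + (0.9 − (-0.4000))² + … = 5.2600
sample σ = √(5.2600 / 4) = √1.3150 = 1.1467%
Sharpe = (μ − rf) / σ = (-0.4000 − 0.08) / 1.1467 = -0.4800 / 1.1467 = -0.4186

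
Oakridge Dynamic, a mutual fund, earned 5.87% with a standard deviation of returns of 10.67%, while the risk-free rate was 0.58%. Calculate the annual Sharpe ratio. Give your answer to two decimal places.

0.50

Sharpe = (Rp − Rf) / σp = (5.87% − 0.58%) / 10.67% = 5.29% / 10.67% = 0.4958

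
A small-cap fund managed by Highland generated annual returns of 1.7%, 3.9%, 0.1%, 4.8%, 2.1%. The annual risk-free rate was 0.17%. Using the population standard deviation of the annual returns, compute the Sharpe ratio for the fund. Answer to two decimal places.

Mean return μ = 12.60 / 5 = 2.5200%
Σ(r − μ)² = (1.7 − 2.5200)² + (3.9 − 2.5200)² + (0.1 − 2.5200)² + … = 13.8080
population σ = √(13.8080 / 5) = √2.7616 = 1.6618%
Sharpe = (μ − rf) / σ = (2.5200 − 0.17) / 1.6618 = 2.3500 / 1.6618 = 1.4141

1.41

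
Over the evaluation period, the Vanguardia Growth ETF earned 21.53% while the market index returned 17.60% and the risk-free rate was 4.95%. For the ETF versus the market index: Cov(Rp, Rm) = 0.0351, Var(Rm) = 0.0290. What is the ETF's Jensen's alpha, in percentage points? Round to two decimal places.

β = Cov / Var = 0.0351 / 0.0290 = 1.2103
E[R] = Rf + β(Rm − Rf) = 4.95% + 1.2103 × (17.60% − 4.95%) = 20.2603%
α = Rp − E[R] = 21.53% − 20.2603% = 1.2697

1.27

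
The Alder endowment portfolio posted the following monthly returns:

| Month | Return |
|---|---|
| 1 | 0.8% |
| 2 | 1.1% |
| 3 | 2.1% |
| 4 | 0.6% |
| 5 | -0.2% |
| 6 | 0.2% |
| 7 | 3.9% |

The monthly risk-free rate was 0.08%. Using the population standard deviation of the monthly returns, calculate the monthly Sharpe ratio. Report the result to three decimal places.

r̄ = (0.8 + 1.1 + 2.1 + 0.6 − 0.2 + 0.2 + 3.9) / 7 = 8.50 / 7 = 1.2143%
Population σ = √[Σ(r − r̄)² / 7] = √[11.5886 / 7] = √1.6555 = 1.2867%
Sharpe = (r̄ − rf) / σ = (1.2143 − 0.08) / 1.2867 = 1.1343 / 1.2867 = 0.8816

0.882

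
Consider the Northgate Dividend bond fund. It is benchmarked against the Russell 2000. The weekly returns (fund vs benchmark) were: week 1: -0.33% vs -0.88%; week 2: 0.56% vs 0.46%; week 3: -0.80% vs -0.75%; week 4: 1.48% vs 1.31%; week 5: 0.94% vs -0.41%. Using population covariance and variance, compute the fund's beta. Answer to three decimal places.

r̄p = 0.3700%,  r̄m = -0.0540%
Cov = Σ(rp − r̄p)(rm − r̄m) / 5 = 0.5603
Var(rm) = Σ(rm − r̄m)² / 5 = 0.6836
β = Cov / Var = 0.5603 / 0.6836 = 0.8196

0.820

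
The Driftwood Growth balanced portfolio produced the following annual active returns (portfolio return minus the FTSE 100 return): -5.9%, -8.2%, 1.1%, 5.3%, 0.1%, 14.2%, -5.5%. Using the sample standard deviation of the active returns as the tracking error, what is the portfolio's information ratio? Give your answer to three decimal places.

0.020

Mean return r̄ = 1.10 / 7 = 0.1571%
Σ(r − r̄)² = (-5.9 − 0.1571)² + (-8.2 − 0.1571)² + (1.1 − 0.1571)² + … = 363.0771
sample σ = √(363.0771 / 6) = √60.5129 = 7.7790%
IR = r̄ / tracking error = 0.1571 / 7.7790 = 0.0202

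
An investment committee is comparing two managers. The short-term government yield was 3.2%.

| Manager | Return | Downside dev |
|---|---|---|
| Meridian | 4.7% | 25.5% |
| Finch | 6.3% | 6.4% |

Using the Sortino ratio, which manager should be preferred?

Finch

Meridian: Sortino ratio = (4.7% − 3.2%) / 25.5% = 0.059
Finch: Sortino ratio = (6.3% − 3.2%) / 6.4% = 0.484
Highest: Finch (0.484).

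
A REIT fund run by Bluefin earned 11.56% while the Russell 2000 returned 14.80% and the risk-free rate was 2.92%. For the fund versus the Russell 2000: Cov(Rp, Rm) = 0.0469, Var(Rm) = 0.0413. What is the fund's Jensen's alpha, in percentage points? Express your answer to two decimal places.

β = Cov / Var = 0.0469 / 0.0413 = 1.1356
E[R] = Rf + β(Rm − Rf) = 2.92% + 1.1356 × (14.80% − 2.92%) = 16.4109%
α = Rp − E[R] = 11.56% − 16.4109% = -4.8509

-4.85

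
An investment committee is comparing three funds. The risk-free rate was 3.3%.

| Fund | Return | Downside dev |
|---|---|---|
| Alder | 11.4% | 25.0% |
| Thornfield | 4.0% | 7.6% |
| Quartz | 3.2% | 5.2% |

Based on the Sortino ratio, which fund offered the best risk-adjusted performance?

Alder: Sortino ratio = (11.4% − 3.3%) / 25.0% = 0.324
Thornfield: Sortino ratio = (4.0% − 3.3%) / 7.6% = 0.092
Quartz: Sortino ratio = (3.2% − 3.3%) / 5.2% = -0.019
Highest: Alder (0.324).

Alder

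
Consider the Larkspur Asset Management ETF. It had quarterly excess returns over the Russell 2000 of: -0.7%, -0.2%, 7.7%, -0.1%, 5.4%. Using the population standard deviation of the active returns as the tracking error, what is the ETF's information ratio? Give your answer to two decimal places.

0.70

r̄ = (-0.7 − 0.2 + 7.7 − 0.1 + 5.4) / 5 = 12.10 / 5 = 2.4200%
Population σ = √[Σ(r − r̄)² / 5] = √[59.7080 / 5] = √11.9416 = 3.4557%
IR = r̄ / tracking error = 2.4200 / 3.4557 = 0.7003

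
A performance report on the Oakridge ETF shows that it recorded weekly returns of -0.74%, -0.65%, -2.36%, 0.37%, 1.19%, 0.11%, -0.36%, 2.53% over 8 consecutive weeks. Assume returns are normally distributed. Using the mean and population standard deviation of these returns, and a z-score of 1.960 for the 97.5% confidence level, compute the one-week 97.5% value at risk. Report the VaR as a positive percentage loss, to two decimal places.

r̄ = (-0.74 − 0.65 − 2.36 + 0.37 + 1.19 + 0.11 − 0.36 + 2.53) / 8 = 0.0113%
Population σ = √[Σ(r − r̄)² / 8] = √[14.6343 / 8] = √1.8293 = 1.3525%
VaR = −(r̄ − z·σ) = −(0.0113 − 1.960 × 1.3525) = −(-2.6396) = 2.6396%

2.64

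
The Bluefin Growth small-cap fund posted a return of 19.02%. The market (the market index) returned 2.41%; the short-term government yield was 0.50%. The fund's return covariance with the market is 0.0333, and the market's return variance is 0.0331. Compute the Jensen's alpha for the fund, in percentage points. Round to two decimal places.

16.60

β = Cov / Var = 0.0333 / 0.0331 = 1.0060
E[R] = Rf + β(Rm − Rf) = 0.50% + 1.0060 × (2.41% − 0.50%) = 2.4215%
α = Rp − E[R] = 19.02% − 2.4215% = 16.5985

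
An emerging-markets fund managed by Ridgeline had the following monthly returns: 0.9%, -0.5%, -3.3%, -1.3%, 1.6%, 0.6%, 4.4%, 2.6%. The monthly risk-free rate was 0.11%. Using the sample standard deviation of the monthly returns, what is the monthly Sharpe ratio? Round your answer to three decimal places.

μ = (0.9 − 0.5 − 3.3 − 1.3 + 1.6 + 0.6 + 4.4 + 2.6) / 8 = 0.6250%
Σ(r − μ)² = 39.5550; sample σ = √(39.5550/7) = 2.3771%
Sharpe = (μ − rf) / σ = (0.6250 − 0.11) / 2.3771 = 0.5150 / 2.3771 = 0.2167

0.217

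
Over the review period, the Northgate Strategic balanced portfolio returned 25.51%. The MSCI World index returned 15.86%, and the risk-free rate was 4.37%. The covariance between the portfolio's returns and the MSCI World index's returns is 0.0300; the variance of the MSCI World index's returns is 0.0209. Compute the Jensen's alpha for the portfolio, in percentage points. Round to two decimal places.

4.65

β = Cov / Var = 0.0300 / 0.0209 = 1.4354
E[R] = Rf + β(Rm − Rf) = 4.37% + 1.4354 × (15.86% − 4.37%) = 20.8627%
α = Rp − E[R] = 25.51% − 20.8627% = 4.6473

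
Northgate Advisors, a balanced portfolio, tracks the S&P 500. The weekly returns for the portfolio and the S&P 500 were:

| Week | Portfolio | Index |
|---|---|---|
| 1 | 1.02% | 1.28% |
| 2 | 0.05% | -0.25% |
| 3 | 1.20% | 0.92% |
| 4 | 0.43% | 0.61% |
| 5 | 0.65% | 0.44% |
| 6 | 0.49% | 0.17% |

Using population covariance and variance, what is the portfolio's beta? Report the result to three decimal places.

0.682

r̄p = 0.6400%,  r̄m = 0.5283%
Cov = Σ(rp − r̄p)(rm − r̄m) / 6 = 0.1667
Var(rm) = Σ(rm − r̄m)² / 6 = 0.2445
β = Cov / Var = 0.1667 / 0.2445 = 0.6818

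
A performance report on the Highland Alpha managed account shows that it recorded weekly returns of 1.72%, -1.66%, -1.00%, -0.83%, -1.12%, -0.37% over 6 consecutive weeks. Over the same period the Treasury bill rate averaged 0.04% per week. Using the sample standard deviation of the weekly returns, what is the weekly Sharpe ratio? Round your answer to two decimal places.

-0.49

r̄ = (1.72 − 1.66 − 1 − 0.83 − 1.12 − 0.37) / 6 = -3.260 / 6 = -0.5433%
Sample σ = √[Σ(r − r̄)² / 5] = √[7.0229 / 5] = √1.4046 = 1.1852%
Sharpe = (r̄ − rf) / σ = (-0.5433 − 0.04) / 1.1852 = -0.5833 / 1.1852 = -0.4922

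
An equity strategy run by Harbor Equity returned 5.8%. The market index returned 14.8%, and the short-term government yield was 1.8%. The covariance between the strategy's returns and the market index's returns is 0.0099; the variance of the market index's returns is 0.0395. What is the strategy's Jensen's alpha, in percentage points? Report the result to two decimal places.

0.74

β = Cov / Var = 0.0099 / 0.0395 = 0.2506
E[R] = Rf + β(Rm − Rf) = 1.8% + 0.2506 × (14.8% − 1.8%) = 5.0578%
α = Rp − E[R] = 5.8% − 5.0578% = 0.7422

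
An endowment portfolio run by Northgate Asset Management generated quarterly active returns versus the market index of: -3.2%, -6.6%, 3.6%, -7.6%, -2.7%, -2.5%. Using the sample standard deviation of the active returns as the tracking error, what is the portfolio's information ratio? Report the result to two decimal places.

-0.80

r̄ = (-3.2 − 6.6 + 3.6 − 7.6 − 2.7 − 2.5) / 6 = -3.1667%
Σ(r − r̄)² = 77.8933; sample σ = √(77.8933/5) = 3.9470%
IR = r̄ / tracking error = -3.1667 / 3.9470 = -0.8023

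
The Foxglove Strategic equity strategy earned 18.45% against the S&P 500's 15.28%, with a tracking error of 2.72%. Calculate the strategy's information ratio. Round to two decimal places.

1.17

IR = (Rp − Rb) / TE = (18.45% − 15.28%) / 2.72% = 3.17% / 2.72% = 1.1654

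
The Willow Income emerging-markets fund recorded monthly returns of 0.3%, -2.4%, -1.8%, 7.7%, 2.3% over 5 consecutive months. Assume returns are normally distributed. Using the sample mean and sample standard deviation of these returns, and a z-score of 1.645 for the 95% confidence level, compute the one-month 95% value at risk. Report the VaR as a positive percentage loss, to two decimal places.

5.47

r̄ = (0.3 − 2.4 − 1.8 + 7.7 + 2.3) / 5 = 1.2200%
Σ(r − r̄)² = (0.3 − 1.2200)² + (-2.4 − 1.2200)² + … = 66.2280
sample σ = √(66.2280 / 4) = √16.5570 = 4.0690%
VaR = −(r̄ − z·σ) = −(1.2200 − 1.645 × 4.0690) = −(-5.4735) = 5.4735%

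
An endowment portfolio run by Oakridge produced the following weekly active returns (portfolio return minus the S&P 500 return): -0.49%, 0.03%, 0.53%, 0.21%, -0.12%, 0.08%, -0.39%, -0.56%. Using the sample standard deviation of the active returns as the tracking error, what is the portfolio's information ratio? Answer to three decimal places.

-0.236

r̄ = (-0.49 + 0.03 + 0.53 + 0.21 − 0.12 + 0.08 − 0.39 − 0.56) / 8 = -0.710 / 8 = -0.0888%
Σ(r − r̄)² = (-0.49 − (-0.0888))² + (0.03 − (-0.0888))² + … = 0.9895
σ = √[0.9895 / 7] = 0.3760%
IR = r̄ / tracking error = -0.0888 / 0.3760 = -0.2362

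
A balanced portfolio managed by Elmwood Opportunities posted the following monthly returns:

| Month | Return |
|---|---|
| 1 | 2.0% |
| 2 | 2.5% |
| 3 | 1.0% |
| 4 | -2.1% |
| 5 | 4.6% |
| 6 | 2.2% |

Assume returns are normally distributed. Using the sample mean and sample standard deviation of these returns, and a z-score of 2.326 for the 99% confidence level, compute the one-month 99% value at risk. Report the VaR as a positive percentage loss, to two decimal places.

3.43

Mean return r̄ = 10.20 / 6 = 1.7000%
Σ(r − r̄)² = 24.3200; sample σ = √(24.3200/5) = 2.2054%
VaR = −(r̄ − z·σ) = −(1.7000 − 2.326 × 2.2054) = −(-3.4298) = 3.4298%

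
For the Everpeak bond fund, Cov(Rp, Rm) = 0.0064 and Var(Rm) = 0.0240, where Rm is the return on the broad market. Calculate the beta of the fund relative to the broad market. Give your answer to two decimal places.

β = Cov(Rp, Rm) / Var(Rm) = 0.0064 / 0.0240 = 0.2667

0.27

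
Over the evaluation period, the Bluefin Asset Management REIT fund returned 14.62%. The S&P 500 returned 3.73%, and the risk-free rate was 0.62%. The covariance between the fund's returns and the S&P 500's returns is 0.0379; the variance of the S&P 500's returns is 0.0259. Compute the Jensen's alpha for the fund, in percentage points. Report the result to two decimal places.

β = Cov / Var = 0.0379 / 0.0259 = 1.4633
E[R] = Rf + β(Rm − Rf) = 0.62% + 1.4633 × (3.73% − 0.62%) = 5.1709%
α = Rp − E[R] = 14.62% − 5.1709% = 9.4491

9.45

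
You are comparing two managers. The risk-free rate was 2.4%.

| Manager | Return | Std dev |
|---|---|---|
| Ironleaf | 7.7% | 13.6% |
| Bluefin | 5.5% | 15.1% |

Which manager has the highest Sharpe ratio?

Ironleaf

Ironleaf: Sharpe ratio = (7.7% − 2.4%) / 13.6% = 0.390
Bluefin: Sharpe ratio = (5.5% − 2.4%) / 15.1% = 0.205
Highest: Ironleaf (0.390).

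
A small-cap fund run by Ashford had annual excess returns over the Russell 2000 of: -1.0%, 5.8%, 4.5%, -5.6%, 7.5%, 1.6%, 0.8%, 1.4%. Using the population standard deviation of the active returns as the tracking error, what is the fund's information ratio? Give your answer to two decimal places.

r̄ = (-1 + 5.8 + 4.5 − 5.6 + 7.5 + 1.6 + 0.8 + 1.4) / 8 = 15.00 / 8 = 1.8750%
Σ(r − r̄)² = (-1 − 1.8750)² + (5.8 − 1.8750)² + (4.5 − 1.8750)² + … = 119.5350
σ = √[119.5350 / 8] = 3.8655%
IR = r̄ / tracking error = 1.8750 / 3.8655 = 0.4851

0.49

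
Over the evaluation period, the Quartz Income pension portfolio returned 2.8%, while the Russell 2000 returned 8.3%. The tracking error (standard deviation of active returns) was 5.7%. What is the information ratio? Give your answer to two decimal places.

-0.96

IR = (Rp − Rb) / TE = (2.8% − 8.3%) / 5.7% = -5.50% / 5.7% = -0.9649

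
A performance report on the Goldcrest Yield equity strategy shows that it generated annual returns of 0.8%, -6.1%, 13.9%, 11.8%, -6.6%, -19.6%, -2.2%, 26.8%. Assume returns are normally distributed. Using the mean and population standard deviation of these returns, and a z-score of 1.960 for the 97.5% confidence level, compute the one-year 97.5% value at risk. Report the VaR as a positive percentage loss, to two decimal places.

μ = (0.8 − 6.1 + 13.9 + 11.8 − 6.6 − 19.6 − 2.2 + 26.8) / 8 = 18.80 / 8 = 2.3500%
Population σ = √[Σ(r − μ)² / 8] = √[1476.9200 / 8] = √184.6150 = 13.5873%
VaR = −(μ − z·σ) = −(2.3500 − 1.960 × 13.5873) = −(-24.2811) = 24.2811%

24.28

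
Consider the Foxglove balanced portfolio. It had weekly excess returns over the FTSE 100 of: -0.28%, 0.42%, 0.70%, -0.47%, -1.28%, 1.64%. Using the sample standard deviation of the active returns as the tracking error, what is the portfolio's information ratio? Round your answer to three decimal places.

0.119

μ = (-0.28 + 0.42 + 0.7 − 0.47 − 1.28 + 1.64) / 6 = 0.1217%
Σ(r − μ)² = (-0.28 − 0.1217)² + (0.42 − 0.1217)² + (0.7 − 0.1217)² + … = 5.2049
σ = √[5.2049 / 5] = 1.0203%
IR = μ / tracking error = 0.1217 / 1.0203 = 0.1193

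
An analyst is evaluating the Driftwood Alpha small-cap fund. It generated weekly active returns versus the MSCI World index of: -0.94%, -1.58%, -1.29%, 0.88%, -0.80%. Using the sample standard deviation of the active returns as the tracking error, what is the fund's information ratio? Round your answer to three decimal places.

r̄ = (-0.94 − 1.58 − 1.29 + 0.88 − 0.8) / 5 = -3.730 / 5 = -0.7460%
Sample σ = √[Σ(r − r̄)² / 4] = √[3.6759 / 4] = √0.9190 = 0.9586%
IR = r̄ / tracking error = -0.7460 / 0.9586 = -0.7782

-0.778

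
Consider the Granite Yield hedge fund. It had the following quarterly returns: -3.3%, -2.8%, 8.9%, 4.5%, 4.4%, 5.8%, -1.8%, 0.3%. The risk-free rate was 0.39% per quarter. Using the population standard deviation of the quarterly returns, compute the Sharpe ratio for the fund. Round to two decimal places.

r̄ = (-3.3 − 2.8 + 8.9 + 4.5 + 4.4 + 5.8 − 1.8 + 0.3) / 8 = 16.00 / 8 = 2.0000%
Σ(r − r̄)² = (-3.3 − 2.0000)² + (-2.8 − 2.0000)² + … = 142.5200
population σ = √(142.5200 / 8) = √17.8150 = 4.2208%
Sharpe = (r̄ − rf) / σ = (2.0000 − 0.39) / 4.2208 = 1.6100 / 4.2208 = 0.3814

0.38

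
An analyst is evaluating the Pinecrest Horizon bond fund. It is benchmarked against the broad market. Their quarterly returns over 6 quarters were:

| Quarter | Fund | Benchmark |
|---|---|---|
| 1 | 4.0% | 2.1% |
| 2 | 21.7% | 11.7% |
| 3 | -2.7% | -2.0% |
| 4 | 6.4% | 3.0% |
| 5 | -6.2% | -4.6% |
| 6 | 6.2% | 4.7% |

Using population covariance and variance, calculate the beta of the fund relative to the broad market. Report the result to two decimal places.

r̄p = 4.9000%,  r̄m = 2.4833%
Cov = Σ(rp − r̄p)(rm − r̄m) / 6 = 45.2567
Var(rm) = Σ(rm − r̄m)² / 6 = 26.7581
β = Cov / Var = 45.2567 / 26.7581 = 1.6913

1.69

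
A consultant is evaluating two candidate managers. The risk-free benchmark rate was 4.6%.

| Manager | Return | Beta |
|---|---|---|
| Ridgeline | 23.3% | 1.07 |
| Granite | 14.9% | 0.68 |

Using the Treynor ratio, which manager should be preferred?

Ridgeline

Ridgeline: Treynor = (23.3% − 4.6%) / 1.07 = 17.477
Granite: Treynor = (14.9% − 4.6%) / 0.68 = 15.147
Highest: Ridgeline (17.477).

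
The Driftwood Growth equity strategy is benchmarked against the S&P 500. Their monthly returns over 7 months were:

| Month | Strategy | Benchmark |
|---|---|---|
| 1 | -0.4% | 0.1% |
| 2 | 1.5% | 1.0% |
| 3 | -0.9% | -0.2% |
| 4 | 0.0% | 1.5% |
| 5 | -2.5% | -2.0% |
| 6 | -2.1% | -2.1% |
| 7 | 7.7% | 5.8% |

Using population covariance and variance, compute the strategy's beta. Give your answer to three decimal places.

1.252

r̄p = 0.4714%,  r̄m = 0.5857%
Cov = Σ(rp − r̄p)(rm − r̄m) / 7 = 7.6824
Var(rm) = Σ(rm − r̄m)² / 7 = 6.1355
β = Cov / Var = 7.6824 / 6.1355 = 1.2521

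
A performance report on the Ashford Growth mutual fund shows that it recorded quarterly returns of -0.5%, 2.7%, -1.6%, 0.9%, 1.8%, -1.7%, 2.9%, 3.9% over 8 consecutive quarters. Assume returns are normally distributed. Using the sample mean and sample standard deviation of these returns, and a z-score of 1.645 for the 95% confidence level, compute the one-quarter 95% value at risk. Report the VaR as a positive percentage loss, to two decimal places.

Mean return r̄ = 8.40 / 8 = 1.0500%
Sample std dev = √[31.8400 / 7] = 2.1327%
VaR = −(r̄ − z·σ) = −(1.0500 − 1.645 × 2.1327) = −(-2.4583) = 2.4583%

2.46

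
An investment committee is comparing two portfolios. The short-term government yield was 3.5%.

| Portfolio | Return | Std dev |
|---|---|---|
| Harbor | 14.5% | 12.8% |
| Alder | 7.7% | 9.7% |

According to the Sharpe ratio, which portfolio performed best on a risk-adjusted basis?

Harbor

Harbor: Sharpe ratio = (14.5% − 3.5%) / 12.8% = 0.859
Alder: Sharpe ratio = (7.7% − 3.5%) / 9.7% = 0.433
Highest: Harbor (0.859).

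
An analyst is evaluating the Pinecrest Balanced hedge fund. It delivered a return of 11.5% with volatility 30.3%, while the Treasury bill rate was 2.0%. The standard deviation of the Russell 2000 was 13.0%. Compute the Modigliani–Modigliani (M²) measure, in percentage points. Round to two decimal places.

Sharpe = (Rp − Rf) / σp = (11.5% − 2.0%) / 30.3% = 0.3135
M² = Rf + Sharpe × σm = 2.0% + 0.3135 × 13.0% = 6.0755%

6.08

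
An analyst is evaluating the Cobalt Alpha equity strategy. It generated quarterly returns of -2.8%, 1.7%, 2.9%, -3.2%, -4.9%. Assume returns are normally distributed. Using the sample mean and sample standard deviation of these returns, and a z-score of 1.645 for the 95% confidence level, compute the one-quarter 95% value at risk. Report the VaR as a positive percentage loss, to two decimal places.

6.81

μ = (-2.8 + 1.7 + 2.9 − 3.2 − 4.9) / 5 = -1.2600%
Σ(r − μ)² = (-2.8 − (-1.2600))² + (1.7 − (-1.2600))² + … = 45.4520
σ = √[45.4520 / 4] = 3.3709%
VaR = −(μ − z·σ) = −(-1.2600 − 1.645 × 3.3709) = −(-6.8051) = 6.8051%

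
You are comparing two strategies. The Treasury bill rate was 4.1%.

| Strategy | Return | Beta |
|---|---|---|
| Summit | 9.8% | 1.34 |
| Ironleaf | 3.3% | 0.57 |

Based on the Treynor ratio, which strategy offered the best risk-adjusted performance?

Summit: Treynor = (9.8% − 4.1%) / 1.34 = 4.254
Ironleaf: Treynor = (3.3% − 4.1%) / 0.57 = -1.404
Highest: Summit (4.254).

Summit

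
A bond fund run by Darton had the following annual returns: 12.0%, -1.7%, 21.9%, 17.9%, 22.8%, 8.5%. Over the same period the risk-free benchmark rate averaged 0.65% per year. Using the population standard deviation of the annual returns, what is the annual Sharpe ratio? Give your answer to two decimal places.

r̄ = (12 − 1.7 + 21.9 + 17.9 + 22.8 + 8.5) / 6 = 13.5667%
Σ(r − r̄)² = (12 − 13.5667)² + (-1.7 − 13.5667)² + … = 434.6733
population σ = √(434.6733 / 6) = √72.4456 = 8.5115%
Sharpe = (r̄ − rf) / σ = (13.5667 − 0.65) / 8.5115 = 12.9167 / 8.5115 = 1.5176

1.52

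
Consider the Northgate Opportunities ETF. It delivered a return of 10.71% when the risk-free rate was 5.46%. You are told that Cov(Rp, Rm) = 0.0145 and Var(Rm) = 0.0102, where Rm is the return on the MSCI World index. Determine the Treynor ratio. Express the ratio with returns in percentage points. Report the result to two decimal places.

3.69

β = Cov / Var = 0.0145 / 0.0102 = 1.4216
Treynor = (Rp − Rf) / β = (10.71% − 5.46%) / 1.4216 = 5.25 / 1.4216 = 3.6930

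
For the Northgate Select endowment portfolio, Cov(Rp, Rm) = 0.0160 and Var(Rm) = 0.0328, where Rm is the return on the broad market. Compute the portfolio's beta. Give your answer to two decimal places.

β = Cov(Rp, Rm) / Var(Rm) = 0.0160 / 0.0328 = 0.4878

0.49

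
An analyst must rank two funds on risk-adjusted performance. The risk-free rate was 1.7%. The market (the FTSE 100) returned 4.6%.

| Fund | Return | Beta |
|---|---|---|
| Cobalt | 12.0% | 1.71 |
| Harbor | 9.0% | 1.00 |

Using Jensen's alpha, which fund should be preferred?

Cobalt: α = 12.0% − [1.7% + 1.71 × (4.6% − 1.7%)] = 5.341
Harbor: α = 9.0% − [1.7% + 1.00 × (4.6% − 1.7%)] = 4.400
Highest: Cobalt (5.341).

Cobalt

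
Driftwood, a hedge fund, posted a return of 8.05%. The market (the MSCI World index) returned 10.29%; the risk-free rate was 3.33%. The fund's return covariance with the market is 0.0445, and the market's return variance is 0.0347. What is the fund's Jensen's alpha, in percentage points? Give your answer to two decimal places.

β = Cov / Var = 0.0445 / 0.0347 = 1.2824
E[R] = Rf + β(Rm − Rf) = 3.33% + 1.2824 × (10.29% − 3.33%) = 12.2555%
α = Rp − E[R] = 8.05% − 12.2555% = -4.2055

-4.21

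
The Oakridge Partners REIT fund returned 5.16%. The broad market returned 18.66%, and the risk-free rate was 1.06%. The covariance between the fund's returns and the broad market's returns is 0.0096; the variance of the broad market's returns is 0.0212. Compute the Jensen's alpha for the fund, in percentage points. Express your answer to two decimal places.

β = Cov / Var = 0.0096 / 0.0212 = 0.4528
E[R] = Rf + β(Rm − Rf) = 1.06% + 0.4528 × (18.66% − 1.06%) = 9.0293%
α = Rp − E[R] = 5.16% − 9.0293% = -3.8693

-3.87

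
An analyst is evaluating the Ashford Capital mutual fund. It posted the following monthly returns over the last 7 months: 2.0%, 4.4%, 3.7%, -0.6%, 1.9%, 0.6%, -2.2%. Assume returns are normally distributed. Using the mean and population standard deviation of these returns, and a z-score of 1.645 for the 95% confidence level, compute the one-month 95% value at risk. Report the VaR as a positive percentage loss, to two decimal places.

r̄ = (2 + 4.4 + 3.7 − 0.6 + 1.9 + 0.6 − 2.2) / 7 = 1.4000%
Population σ = √[Σ(r − r̄)² / 7] = √[32.5000 / 7] = √4.6429 = 2.1547%
VaR = −(r̄ − z·σ) = −(1.4000 − 1.645 × 2.1547) = −(-2.1445) = 2.1445%

2.14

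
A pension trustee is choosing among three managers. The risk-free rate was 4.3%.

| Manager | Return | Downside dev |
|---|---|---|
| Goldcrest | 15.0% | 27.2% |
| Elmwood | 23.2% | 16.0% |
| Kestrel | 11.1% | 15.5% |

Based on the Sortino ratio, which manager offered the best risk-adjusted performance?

Goldcrest: Sortino ratio = (15.0% − 4.3%) / 27.2% = 0.393
Elmwood: Sortino ratio = (23.2% − 4.3%) / 16.0% = 1.181
Kestrel: Sortino ratio = (11.1% − 4.3%) / 15.5% = 0.439
Highest: Elmwood (1.181).

Elmwood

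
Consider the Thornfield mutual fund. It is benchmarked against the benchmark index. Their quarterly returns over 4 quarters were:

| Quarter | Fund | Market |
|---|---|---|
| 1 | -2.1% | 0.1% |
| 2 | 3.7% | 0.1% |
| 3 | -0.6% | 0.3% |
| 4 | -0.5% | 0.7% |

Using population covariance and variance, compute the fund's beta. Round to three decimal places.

-2.167

r̄p = 0.1250%,  r̄m = 0.3000%
Cov = Σ(rp − r̄p)(rm − r̄m) / 4 = -0.1300
Var(rm) = Σ(rm − r̄m)² / 4 = 0.0600
β = Cov / Var = -0.1300 / 0.0600 = -2.1667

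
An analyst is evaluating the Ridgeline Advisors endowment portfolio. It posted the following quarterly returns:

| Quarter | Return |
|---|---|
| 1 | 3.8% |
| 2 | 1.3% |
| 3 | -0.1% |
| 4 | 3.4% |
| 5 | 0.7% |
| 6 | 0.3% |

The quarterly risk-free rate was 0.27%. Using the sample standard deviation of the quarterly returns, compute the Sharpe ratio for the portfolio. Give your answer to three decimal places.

r̄ = (3.8 + 1.3 − 0.1 + 3.4 + 0.7 + 0.3) / 6 = 1.5667%
Sample std dev = √[13.5533 / 5] = 1.6464%
Sharpe = (r̄ − rf) / σ = (1.5667 − 0.27) / 1.6464 = 1.2967 / 1.6464 = 0.7876

0.788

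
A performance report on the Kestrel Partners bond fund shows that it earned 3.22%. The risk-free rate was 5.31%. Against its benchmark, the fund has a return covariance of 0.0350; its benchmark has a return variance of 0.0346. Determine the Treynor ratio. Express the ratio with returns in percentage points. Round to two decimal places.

β = Cov / Var = 0.0350 / 0.0346 = 1.0116
Treynor = (Rp − Rf) / β = (3.22% − 5.31%) / 1.0116 = -2.09 / 1.0116 = -2.0660

-2.07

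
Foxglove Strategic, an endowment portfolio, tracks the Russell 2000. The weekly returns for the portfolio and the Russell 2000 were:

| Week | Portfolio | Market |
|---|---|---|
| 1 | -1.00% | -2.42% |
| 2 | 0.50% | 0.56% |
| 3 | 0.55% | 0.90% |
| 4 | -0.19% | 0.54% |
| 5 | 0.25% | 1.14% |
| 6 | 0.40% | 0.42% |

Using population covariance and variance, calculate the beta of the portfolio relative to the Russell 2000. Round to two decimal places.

r̄p = 0.0850%,  r̄m = 0.1900%
Cov = Σ(rp − r̄p)(rm − r̄m) / 6 = 0.5748
Var(rm) = Σ(rm − r̄m)² / 6 = 1.4218
β = Cov / Var = 0.5748 / 1.4218 = 0.4043

0.40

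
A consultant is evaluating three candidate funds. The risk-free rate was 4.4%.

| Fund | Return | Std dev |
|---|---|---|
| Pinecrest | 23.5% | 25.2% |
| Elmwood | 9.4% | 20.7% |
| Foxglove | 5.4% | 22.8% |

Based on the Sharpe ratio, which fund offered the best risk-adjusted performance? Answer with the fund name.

Pinecrest: Sharpe ratio = (23.5% − 4.4%) / 25.2% = 0.758
Elmwood: Sharpe ratio = (9.4% − 4.4%) / 20.7% = 0.242
Foxglove: Sharpe ratio = (5.4% − 4.4%) / 22.8% = 0.044
Highest: Pinecrest (0.758).

Pinecrest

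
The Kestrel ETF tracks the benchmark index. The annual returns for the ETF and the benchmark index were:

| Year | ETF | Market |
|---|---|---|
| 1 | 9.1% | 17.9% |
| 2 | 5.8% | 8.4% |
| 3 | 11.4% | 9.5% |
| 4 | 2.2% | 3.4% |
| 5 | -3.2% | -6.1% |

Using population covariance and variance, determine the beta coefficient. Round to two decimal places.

r̄p = 5.0600%,  r̄m = 6.6200%
Cov = Σ(rp − r̄p)(rm − r̄m) / 5 = 35.8848
Var(rm) = Σ(rm − r̄m)² / 5 = 62.1736
β = Cov / Var = 35.8848 / 62.1736 = 0.5772

0.58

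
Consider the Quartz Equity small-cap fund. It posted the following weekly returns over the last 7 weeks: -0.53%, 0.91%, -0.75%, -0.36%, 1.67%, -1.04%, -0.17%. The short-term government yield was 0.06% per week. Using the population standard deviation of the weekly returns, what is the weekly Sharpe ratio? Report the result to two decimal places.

Mean return r̄ = -0.270 / 7 = -0.0386%
Σ(r − r̄)² = (-0.53 − (-0.0386))² + (0.91 − (-0.0386))² + … = 5.6901
population σ = √(5.6901 / 7) = √0.8129 = 0.9016%
Sharpe = (r̄ − rf) / σ = (-0.0386 − 0.06) / 0.9016 = -0.0986 / 0.9016 = -0.1094

-0.11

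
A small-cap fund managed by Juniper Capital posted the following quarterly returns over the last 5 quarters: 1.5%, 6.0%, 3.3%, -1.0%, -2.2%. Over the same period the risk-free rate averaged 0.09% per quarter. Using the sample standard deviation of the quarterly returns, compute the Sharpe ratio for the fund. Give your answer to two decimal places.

r̄ = (1.5 + 6 + 3.3 − 1 − 2.2) / 5 = 7.60 / 5 = 1.5200%
Σ(r − r̄)² = (1.5 − 1.5200)² + (6 − 1.5200)² + (3.3 − 1.5200)² + … = 43.4280
σ = √[43.4280 / 4] = 3.2950%
Sharpe = (r̄ − rf) / σ = (1.5200 − 0.09) / 3.2950 = 1.4300 / 3.2950 = 0.4340

0.43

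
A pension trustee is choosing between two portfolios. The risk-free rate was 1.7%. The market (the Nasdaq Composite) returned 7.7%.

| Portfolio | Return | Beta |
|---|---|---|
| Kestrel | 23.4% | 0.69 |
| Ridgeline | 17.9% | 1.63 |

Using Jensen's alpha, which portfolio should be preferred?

Kestrel

Kestrel: α = 23.4% − [1.7% + 0.69 × (7.7% − 1.7%)] = 17.560
Ridgeline: α = 17.9% − [1.7% + 1.63 × (7.7% − 1.7%)] = 6.420
Highest: Kestrel (17.560).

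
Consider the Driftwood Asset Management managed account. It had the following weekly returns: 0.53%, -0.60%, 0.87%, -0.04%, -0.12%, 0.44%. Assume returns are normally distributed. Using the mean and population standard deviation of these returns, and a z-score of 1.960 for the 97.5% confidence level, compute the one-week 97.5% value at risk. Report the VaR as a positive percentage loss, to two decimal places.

0.77

r̄ = (0.53 − 0.6 + 0.87 − 0.04 − 0.12 + 0.44) / 6 = 1.080 / 6 = 0.1800%
Σ(r − r̄)² = 1.4130; population σ = √(1.4130/6) = 0.4853%
VaR = −(r̄ − z·σ) = −(0.1800 − 1.960 × 0.4853) = −(-0.7712) = 0.7712%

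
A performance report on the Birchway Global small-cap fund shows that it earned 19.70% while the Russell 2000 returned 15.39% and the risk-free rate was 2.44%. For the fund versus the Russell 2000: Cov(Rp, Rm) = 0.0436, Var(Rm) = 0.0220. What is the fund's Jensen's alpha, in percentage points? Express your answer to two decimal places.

-8.40

β = Cov / Var = 0.0436 / 0.0220 = 1.9818
E[R] = Rf + β(Rm − Rf) = 2.44% + 1.9818 × (15.39% − 2.44%) = 28.1043%
α = Rp − E[R] = 19.70% − 28.1043% = -8.4043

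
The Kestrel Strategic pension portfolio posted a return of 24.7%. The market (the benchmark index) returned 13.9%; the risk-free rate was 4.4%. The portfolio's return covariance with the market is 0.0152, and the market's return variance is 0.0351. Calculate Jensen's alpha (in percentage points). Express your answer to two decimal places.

16.19

β = Cov / Var = 0.0152 / 0.0351 = 0.4330
E[R] = Rf + β(Rm − Rf) = 4.4% + 0.4330 × (13.9% − 4.4%) = 8.5135%
α = Rp − E[R] = 24.7% − 8.5135% = 16.1865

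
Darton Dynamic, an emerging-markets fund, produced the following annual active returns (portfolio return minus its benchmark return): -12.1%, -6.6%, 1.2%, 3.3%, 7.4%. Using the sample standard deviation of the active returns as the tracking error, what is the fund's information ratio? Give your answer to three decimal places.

-0.173

r̄ = (-12.1 − 6.6 + 1.2 + 3.3 + 7.4) / 5 = -1.3600%
Σ(r − r̄)² = (-12.1 − (-1.3600))² + (-6.6 − (-1.3600))² + (1.2 − (-1.3600))² + … = 247.8120
sample σ = √(247.8120 / 4) = √61.9530 = 7.8710%
IR = r̄ / tracking error = -1.3600 / 7.8710 = -0.1728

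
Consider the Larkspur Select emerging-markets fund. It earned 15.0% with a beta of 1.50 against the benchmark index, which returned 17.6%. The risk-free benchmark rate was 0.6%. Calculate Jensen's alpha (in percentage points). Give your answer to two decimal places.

-11.10

CAPM expected return = Rf + β(Rm − Rf) = 0.6% + 1.50 × (17.6% − 0.6%) = 0.6 + 1.50 × 17.00 = 26.1000%
Jensen's α = Rp − E[R] = 15.0% − 26.1000% = -11.1000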